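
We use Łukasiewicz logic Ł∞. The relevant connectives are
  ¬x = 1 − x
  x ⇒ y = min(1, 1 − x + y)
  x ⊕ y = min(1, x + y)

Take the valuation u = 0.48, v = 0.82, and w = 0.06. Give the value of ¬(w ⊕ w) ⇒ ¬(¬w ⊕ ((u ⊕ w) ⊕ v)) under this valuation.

0.12

w ⊕ w = min(1, 0.06 + 0.06) = min(1, 0.12) = 0.12
¬(w ⊕ w) = 1 − 0.12 = 0.88
¬w = 1 − 0.06 = 0.94
u ⊕ w = min(1, 0.48 + 0.06) = min(1, 0.54) = 0.54
(u ⊕ w) ⊕ v = min(1, 0.54 + 0.82) = min(1, 1.36) = 1.00
¬w ⊕ ((u ⊕ w) ⊕ v) = min(1, 0.94 + 1.00) = min(1, 1.94) = 1.00
¬(¬w ⊕ ((u ⊕ w) ⊕ v)) = 1 − 1.00 = 0.00
¬(w ⊕ w) ⇒ ¬(¬w ⊕ ((u ⊕ w) ⊕ v)) = min(1, 1 − 0.88 + 0.00) = min(1, 0.12) = 0.12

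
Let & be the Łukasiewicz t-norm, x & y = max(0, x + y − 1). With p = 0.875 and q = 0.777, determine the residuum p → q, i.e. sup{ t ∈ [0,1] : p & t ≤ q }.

0.902

The residuum of the Łukasiewicz t-norm gives the supremum: min(1, 1 − 0.875 + 0.777).
1 − 0.875 + 0.777 = 0.902, so t = min(1, 0.902) = 0.902.
Check: 0.875 & 0.902 = max(0, 0.777) = 0.777 ≤ 0.777.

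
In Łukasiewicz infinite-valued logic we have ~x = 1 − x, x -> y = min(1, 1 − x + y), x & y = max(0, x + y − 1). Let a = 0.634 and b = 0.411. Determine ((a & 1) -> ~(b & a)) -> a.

0.634

a & 1 = max(0, 0.634 + 1.000 − 1) = max(0, 0.634) = 0.634
b & a = max(0, 0.411 + 0.634 − 1) = max(0, 0.045) = 0.045
~(b & a) = 1 − 0.045 = 0.955
(a & 1) -> ~(b & a) = min(1, 1 − 0.634 + 0.955) = min(1, 1.321) = 1.000
((a & 1) -> ~(b & a)) -> a = min(1, 1 − 1.000 + 0.634) = min(1, 0.634) = 0.634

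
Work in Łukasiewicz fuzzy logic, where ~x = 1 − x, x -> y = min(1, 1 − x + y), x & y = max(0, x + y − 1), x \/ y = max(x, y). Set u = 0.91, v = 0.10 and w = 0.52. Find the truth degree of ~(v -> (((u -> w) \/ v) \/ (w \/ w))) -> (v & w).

1.00

u -> w = min(1, 1 − 0.91 + 0.52) = min(1, 0.61) = 0.61
(u -> w) \/ v = max(0.61, 0.10) = 0.61
w \/ w = max(0.52, 0.52) = 0.52
((u -> w) \/ v) \/ (w \/ w) = max(0.61, 0.52) = 0.61
v -> (((u -> w) \/ v) \/ (w \/ w)) = min(1, 1 − 0.10 + 0.61) = min(1, 1.51) = 1.00
~(v -> (((u -> w) \/ v) \/ (w \/ w))) = 1 − 1.00 = 0.00
v & w = max(0, 0.10 + 0.52 − 1) = max(0, -0.38) = 0.00
~(v -> (((u -> w) \/ v) \/ (w \/ w))) -> (v & w) = min(1, 1 − 0.00 + 0.00) = min(1, 1.00) = 1.00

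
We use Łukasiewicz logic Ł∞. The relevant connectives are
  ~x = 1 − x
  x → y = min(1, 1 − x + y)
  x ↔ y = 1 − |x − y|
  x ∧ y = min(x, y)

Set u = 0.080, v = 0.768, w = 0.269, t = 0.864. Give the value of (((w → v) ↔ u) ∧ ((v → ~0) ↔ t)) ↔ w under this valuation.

w → v = min(1, 1 − 0.269 + 0.768) = min(1, 1.499) = 1.000
(w → v) ↔ u = 1 − |1.000 − 0.080| = 1 − 0.920 = 0.080
~0 = 1 − 0.000 = 1.000
v → ~0 = min(1, 1 − 0.768 + 1.000) = min(1, 1.232) = 1.000
(v → ~0) ↔ t = 1 − |1.000 − 0.864| = 1 − 0.136 = 0.864
((w → v) ↔ u) ∧ ((v → ~0) ↔ t) = min(0.080, 0.864) = 0.080
(((w → v) ↔ u) ∧ ((v → ~0) ↔ t)) ↔ w = 1 − |0.080 − 0.269| = 1 − 0.189 = 0.811

0.811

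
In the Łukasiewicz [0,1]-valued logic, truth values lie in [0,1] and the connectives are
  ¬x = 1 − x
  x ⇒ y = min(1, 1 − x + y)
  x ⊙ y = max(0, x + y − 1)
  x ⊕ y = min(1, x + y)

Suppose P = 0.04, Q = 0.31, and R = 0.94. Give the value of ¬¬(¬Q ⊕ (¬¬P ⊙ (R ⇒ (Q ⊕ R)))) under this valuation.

¬Q = 1 − 0.31 = 0.69
¬P = 1 − 0.04 = 0.96
¬¬P = 1 − 0.96 = 0.04
Q ⊕ R = min(1, 0.31 + 0.94) = min(1, 1.25) = 1.00
R ⇒ (Q ⊕ R) = min(1, 1 − 0.94 + 1.00) = min(1, 1.06) = 1.00
¬¬P ⊙ (R ⇒ (Q ⊕ R)) = max(0, 0.04 + 1.00 − 1) = max(0, 0.04) = 0.04
¬Q ⊕ (¬¬P ⊙ (R ⇒ (Q ⊕ R))) = min(1, 0.69 + 0.04) = min(1, 0.73) = 0.73
¬(¬Q ⊕ (¬¬P ⊙ (R ⇒ (Q ⊕ R)))) = 1 − 0.73 = 0.27
¬¬(¬Q ⊕ (¬¬P ⊙ (R ⇒ (Q ⊕ R)))) = 1 − 0.27 = 0.73

0.73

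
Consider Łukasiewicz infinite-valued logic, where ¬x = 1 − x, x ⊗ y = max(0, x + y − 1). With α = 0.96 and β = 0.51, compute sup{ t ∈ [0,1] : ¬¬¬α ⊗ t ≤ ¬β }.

¬α = 1 − 0.96 = 0.04
¬¬α = 1 − 0.04 = 0.96
¬¬¬α = 1 − 0.96 = 0.04
So the left factor is ¬¬¬α = 0.04.
¬β = 1 − 0.51 = 0.49
So the right-hand bound is ¬β = 0.49.
The residuum of the Łukasiewicz t-norm gives the supremum: min(1, 1 − 0.04 + 0.49).
1 − 0.04 + 0.49 = 1.45, so t = min(1, 1.45) = 1.00.
Check: 0.04 ⊗ 1.00 = max(0, 0.04) = 0.04 ≤ 0.49.

1.00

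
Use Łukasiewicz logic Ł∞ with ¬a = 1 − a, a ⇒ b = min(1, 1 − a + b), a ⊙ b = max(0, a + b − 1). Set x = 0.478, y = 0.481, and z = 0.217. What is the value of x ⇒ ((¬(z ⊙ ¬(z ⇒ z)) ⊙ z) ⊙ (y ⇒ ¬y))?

0.739

z ⇒ z = min(1, 1 − 0.217 + 0.217) = min(1, 1.000) = 1.000
¬(z ⇒ z) = 1 − 1.000 = 0.000
z ⊙ ¬(z ⇒ z) = max(0, 0.217 + 0.000 − 1) = max(0, -0.783) = 0.000
¬(z ⊙ ¬(z ⇒ z)) = 1 − 0.000 = 1.000
¬(z ⊙ ¬(z ⇒ z)) ⊙ z = max(0, 1.000 + 0.217 − 1) = max(0, 0.217) = 0.217
¬y = 1 − 0.481 = 0.519
y ⇒ ¬y = min(1, 1 − 0.481 + 0.519) = min(1, 1.038) = 1.000
(¬(z ⊙ ¬(z ⇒ z)) ⊙ z) ⊙ (y ⇒ ¬y) = max(0, 0.217 + 1.000 − 1) = max(0, 0.217) = 0.217
x ⇒ ((¬(z ⊙ ¬(z ⇒ z)) ⊙ z) ⊙ (y ⇒ ¬y)) = min(1, 1 − 0.478 + 0.217) = min(1, 0.739) = 0.739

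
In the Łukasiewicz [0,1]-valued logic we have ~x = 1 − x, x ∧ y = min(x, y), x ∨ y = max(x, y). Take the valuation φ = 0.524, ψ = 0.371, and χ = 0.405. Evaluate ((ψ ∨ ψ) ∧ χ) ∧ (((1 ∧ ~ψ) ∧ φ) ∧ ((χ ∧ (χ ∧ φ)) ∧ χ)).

0.371

ψ ∨ ψ = max(0.371, 0.371) = 0.371
(ψ ∨ ψ) ∧ χ = min(0.371, 0.405) = 0.371
~ψ = 1 − 0.371 = 0.629
1 ∧ ~ψ = min(1.000, 0.629) = 0.629
(1 ∧ ~ψ) ∧ φ = min(0.629, 0.524) = 0.524
χ ∧ φ = min(0.405, 0.524) = 0.405
χ ∧ (χ ∧ φ) = min(0.405, 0.405) = 0.405
(χ ∧ (χ ∧ φ)) ∧ χ = min(0.405, 0.405) = 0.405
((1 ∧ ~ψ) ∧ φ) ∧ ((χ ∧ (χ ∧ φ)) ∧ χ) = min(0.524, 0.405) = 0.405
((ψ ∨ ψ) ∧ χ) ∧ (((1 ∧ ~ψ) ∧ φ) ∧ ((χ ∧ (χ ∧ φ)) ∧ χ)) = min(0.371, 0.405) = 0.371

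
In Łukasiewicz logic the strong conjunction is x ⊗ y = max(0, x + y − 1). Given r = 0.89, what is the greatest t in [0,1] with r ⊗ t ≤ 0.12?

0.23

The residuum of the Łukasiewicz t-norm gives the supremum: min(1, 1 − 0.89 + 0.12).
1 − 0.89 + 0.12 = 0.23, so t = min(1, 0.23) = 0.23.
Check: 0.89 ⊗ 0.23 = max(0, 0.12) = 0.12 ≤ 0.12.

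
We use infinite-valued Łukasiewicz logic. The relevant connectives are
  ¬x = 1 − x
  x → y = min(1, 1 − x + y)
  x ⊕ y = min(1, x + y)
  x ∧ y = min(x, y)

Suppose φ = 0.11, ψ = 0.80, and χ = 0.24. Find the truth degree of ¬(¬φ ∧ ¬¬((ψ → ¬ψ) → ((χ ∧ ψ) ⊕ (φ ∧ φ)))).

¬φ = 1 − 0.11 = 0.89
¬ψ = 1 − 0.80 = 0.20
ψ → ¬ψ = min(1, 1 − 0.80 + 0.20) = min(1, 0.40) = 0.40
χ ∧ ψ = min(0.24, 0.80) = 0.24
φ ∧ φ = min(0.11, 0.11) = 0.11
(χ ∧ ψ) ⊕ (φ ∧ φ) = min(1, 0.24 + 0.11) = min(1, 0.35) = 0.35
(ψ → ¬ψ) → ((χ ∧ ψ) ⊕ (φ ∧ φ)) = min(1, 1 − 0.40 + 0.35) = min(1, 0.95) = 0.95
¬((ψ → ¬ψ) → ((χ ∧ ψ) ⊕ (φ ∧ φ))) = 1 − 0.95 = 0.05
¬¬((ψ → ¬ψ) → ((χ ∧ ψ) ⊕ (φ ∧ φ))) = 1 − 0.05 = 0.95
¬φ ∧ ¬¬((ψ → ¬ψ) → ((χ ∧ ψ) ⊕ (φ ∧ φ))) = min(0.89, 0.95) = 0.89
¬(¬φ ∧ ¬¬((ψ → ¬ψ) → ((χ ∧ ψ) ⊕ (φ ∧ φ)))) = 1 − 0.89 = 0.11

0.11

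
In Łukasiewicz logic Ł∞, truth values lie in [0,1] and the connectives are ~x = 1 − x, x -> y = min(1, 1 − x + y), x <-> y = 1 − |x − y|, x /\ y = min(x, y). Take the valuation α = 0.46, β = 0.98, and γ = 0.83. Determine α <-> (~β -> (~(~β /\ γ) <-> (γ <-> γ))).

0.46

~β = 1 − 0.98 = 0.02
~β /\ γ = min(0.02, 0.83) = 0.02
~(~β /\ γ) = 1 − 0.02 = 0.98
γ <-> γ = 1 − |0.83 − 0.83| = 1 − 0.00 = 1.00
~(~β /\ γ) <-> (γ <-> γ) = 1 − |0.98 − 1.00| = 1 − 0.02 = 0.98
~β -> (~(~β /\ γ) <-> (γ <-> γ)) = min(1, 1 − 0.02 + 0.98) = min(1, 1.96) = 1.00
α <-> (~β -> (~(~β /\ γ) <-> (γ <-> γ))) = 1 − |0.46 − 1.00| = 1 − 0.54 = 0.46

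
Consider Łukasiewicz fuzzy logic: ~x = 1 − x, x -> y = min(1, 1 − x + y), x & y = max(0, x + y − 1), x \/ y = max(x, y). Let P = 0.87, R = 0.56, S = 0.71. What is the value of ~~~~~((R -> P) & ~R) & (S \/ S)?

R -> P = min(1, 1 − 0.56 + 0.87) = min(1, 1.31) = 1.00
~R = 1 − 0.56 = 0.44
(R -> P) & ~R = max(0, 1.00 + 0.44 − 1) = max(0, 0.44) = 0.44
~((R -> P) & ~R) = 1 − 0.44 = 0.56
~~((R -> P) & ~R) = 1 − 0.56 = 0.44
~~~((R -> P) & ~R) = 1 − 0.44 = 0.56
~~~~((R -> P) & ~R) = 1 − 0.56 = 0.44
~~~~~((R -> P) & ~R) = 1 − 0.44 = 0.56
S \/ S = max(0.71, 0.71) = 0.71
~~~~~((R -> P) & ~R) & (S \/ S) = max(0, 0.56 + 0.71 − 1) = max(0, 0.27) = 0.27

0.27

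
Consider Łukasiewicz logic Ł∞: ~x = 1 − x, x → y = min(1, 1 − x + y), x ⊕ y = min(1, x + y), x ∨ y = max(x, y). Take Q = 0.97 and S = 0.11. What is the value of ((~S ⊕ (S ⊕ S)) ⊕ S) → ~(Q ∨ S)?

0.03

~S = 1 − 0.11 = 0.89
S ⊕ S = min(1, 0.11 + 0.11) = min(1, 0.22) = 0.22
~S ⊕ (S ⊕ S) = min(1, 0.89 + 0.22) = min(1, 1.11) = 1.00
(~S ⊕ (S ⊕ S)) ⊕ S = min(1, 1.00 + 0.11) = min(1, 1.11) = 1.00
Q ∨ S = max(0.97, 0.11) = 0.97
~(Q ∨ S) = 1 − 0.97 = 0.03
((~S ⊕ (S ⊕ S)) ⊕ S) → ~(Q ∨ S) = min(1, 1 − 1.00 + 0.03) = min(1, 0.03) = 0.03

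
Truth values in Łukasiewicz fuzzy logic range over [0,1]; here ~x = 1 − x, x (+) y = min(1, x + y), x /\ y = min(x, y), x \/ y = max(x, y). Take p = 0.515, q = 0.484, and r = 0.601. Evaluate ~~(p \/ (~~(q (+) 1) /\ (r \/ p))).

q (+) 1 = min(1, 0.484 + 1.000) = min(1, 1.484) = 1.000
~(q (+) 1) = 1 − 1.000 = 0.000
~~(q (+) 1) = 1 − 0.000 = 1.000
r \/ p = max(0.601, 0.515) = 0.601
~~(q (+) 1) /\ (r \/ p) = min(1.000, 0.601) = 0.601
p \/ (~~(q (+) 1) /\ (r \/ p)) = max(0.515, 0.601) = 0.601
~(p \/ (~~(q (+) 1) /\ (r \/ p))) = 1 − 0.601 = 0.399
~~(p \/ (~~(q (+) 1) /\ (r \/ p))) = 1 − 0.399 = 0.601

0.601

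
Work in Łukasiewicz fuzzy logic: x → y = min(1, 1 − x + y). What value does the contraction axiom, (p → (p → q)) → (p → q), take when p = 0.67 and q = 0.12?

0.67

p → q = min(1, 1 − 0.67 + 0.12) = min(1, 0.45) = 0.45
p → (p → q) = min(1, 1 − 0.67 + 0.45) = min(1, 0.78) = 0.78
(p → (p → q)) → (p → q) = min(1, 1 − 0.78 + 0.45) = min(1, 0.67) = 0.67
(The value 0.67 < 1 shows this instance is not satisfied; fails in Ł∞ (the t-norm is not idempotent).)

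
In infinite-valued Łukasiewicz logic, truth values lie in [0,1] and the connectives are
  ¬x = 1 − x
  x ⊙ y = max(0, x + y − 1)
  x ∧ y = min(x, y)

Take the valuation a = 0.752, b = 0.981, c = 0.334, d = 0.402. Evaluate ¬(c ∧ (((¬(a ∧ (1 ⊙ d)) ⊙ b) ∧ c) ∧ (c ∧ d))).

0.666

1 ⊙ d = max(0, 1.000 + 0.402 − 1) = max(0, 0.402) = 0.402
a ∧ (1 ⊙ d) = min(0.752, 0.402) = 0.402
¬(a ∧ (1 ⊙ d)) = 1 − 0.402 = 0.598
¬(a ∧ (1 ⊙ d)) ⊙ b = max(0, 0.598 + 0.981 − 1) = max(0, 0.579) = 0.579
(¬(a ∧ (1 ⊙ d)) ⊙ b) ∧ c = min(0.579, 0.334) = 0.334
c ∧ d = min(0.334, 0.402) = 0.334
((¬(a ∧ (1 ⊙ d)) ⊙ b) ∧ c) ∧ (c ∧ d) = min(0.334, 0.334) = 0.334
c ∧ (((¬(a ∧ (1 ⊙ d)) ⊙ b) ∧ c) ∧ (c ∧ d)) = min(0.334, 0.334) = 0.334
¬(c ∧ (((¬(a ∧ (1 ⊙ d)) ⊙ b) ∧ c) ∧ (c ∧ d))) = 1 − 0.334 = 0.666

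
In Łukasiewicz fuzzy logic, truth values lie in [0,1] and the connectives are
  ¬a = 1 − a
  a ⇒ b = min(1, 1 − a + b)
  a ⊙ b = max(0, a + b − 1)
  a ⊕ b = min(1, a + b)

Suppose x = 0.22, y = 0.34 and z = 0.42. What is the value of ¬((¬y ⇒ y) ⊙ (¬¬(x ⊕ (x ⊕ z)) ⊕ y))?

¬y = 1 − 0.34 = 0.66
¬y ⇒ y = min(1, 1 − 0.66 + 0.34) = min(1, 0.68) = 0.68
x ⊕ z = min(1, 0.22 + 0.42) = min(1, 0.64) = 0.64
x ⊕ (x ⊕ z) = min(1, 0.22 + 0.64) = min(1, 0.86) = 0.86
¬(x ⊕ (x ⊕ z)) = 1 − 0.86 = 0.14
¬¬(x ⊕ (x ⊕ z)) = 1 − 0.14 = 0.86
¬¬(x ⊕ (x ⊕ z)) ⊕ y = min(1, 0.86 + 0.34) = min(1, 1.20) = 1.00
(¬y ⇒ y) ⊙ (¬¬(x ⊕ (x ⊕ z)) ⊕ y) = max(0, 0.68 + 1.00 − 1) = max(0, 0.68) = 0.68
¬((¬y ⇒ y) ⊙ (¬¬(x ⊕ (x ⊕ z)) ⊕ y)) = 1 − 0.68 = 0.32

0.32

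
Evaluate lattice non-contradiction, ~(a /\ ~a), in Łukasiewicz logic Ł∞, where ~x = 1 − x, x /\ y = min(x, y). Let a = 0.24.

0.76

~a = 1 − 0.24 = 0.76
a /\ ~a = min(0.24, 0.76) = 0.24
~(a /\ ~a) = 1 − 0.24 = 0.76
(The value 0.76 < 1 shows this instance is not satisfied; not a Ł∞-tautology — its value is 1 − min(a, 1−a).)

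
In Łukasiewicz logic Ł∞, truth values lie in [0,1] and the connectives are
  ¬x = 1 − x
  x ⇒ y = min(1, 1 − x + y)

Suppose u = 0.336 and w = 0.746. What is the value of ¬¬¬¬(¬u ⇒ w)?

¬u = 1 − 0.336 = 0.664
¬u ⇒ w = min(1, 1 − 0.664 + 0.746) = min(1, 1.082) = 1.000
¬(¬u ⇒ w) = 1 − 1.000 = 0.000
¬¬(¬u ⇒ w) = 1 − 0.000 = 1.000
¬¬¬(¬u ⇒ w) = 1 − 1.000 = 0.000
¬¬¬¬(¬u ⇒ w) = 1 − 0.000 = 1.000

1.000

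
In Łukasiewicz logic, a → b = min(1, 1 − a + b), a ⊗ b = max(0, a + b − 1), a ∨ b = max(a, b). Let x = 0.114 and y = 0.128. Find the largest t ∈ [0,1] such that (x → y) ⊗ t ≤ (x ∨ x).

0.114

x → y = min(1, 1 − 0.114 + 0.128) = min(1, 1.014) = 1.000
So the left factor is x → y = 1.000.
x ∨ x = max(0.114, 0.114) = 0.114
So the right-hand bound is x ∨ x = 0.114.
The residuum of the Łukasiewicz t-norm gives the supremum: min(1, 1 − 1.000 + 0.114).
1 − 1.000 + 0.114 = 0.114, so t = min(1, 0.114) = 0.114.
Check: 1.000 ⊗ 0.114 = max(0, 0.114) = 0.114 ≤ 0.114.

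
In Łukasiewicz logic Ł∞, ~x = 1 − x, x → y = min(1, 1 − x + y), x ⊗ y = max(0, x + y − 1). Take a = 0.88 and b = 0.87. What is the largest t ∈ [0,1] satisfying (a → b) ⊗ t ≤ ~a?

0.13

a → b = min(1, 1 − 0.88 + 0.87) = min(1, 0.99) = 0.99
So the left factor is a → b = 0.99.
~a = 1 − 0.88 = 0.12
So the right-hand bound is ~a = 0.12.
The residuum of the Łukasiewicz t-norm gives the supremum: min(1, 1 − 0.99 + 0.12).
1 − 0.99 + 0.12 = 0.13, so t = min(1, 0.13) = 0.13.
Check: 0.99 ⊗ 0.13 = max(0, 0.12) = 0.12 ≤ 0.12.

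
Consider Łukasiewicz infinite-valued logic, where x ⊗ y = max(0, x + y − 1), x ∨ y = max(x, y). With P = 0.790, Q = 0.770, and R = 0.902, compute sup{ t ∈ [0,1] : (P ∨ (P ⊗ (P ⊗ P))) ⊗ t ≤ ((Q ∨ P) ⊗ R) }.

0.902

P ⊗ P = max(0, 0.790 + 0.790 − 1) = max(0, 0.580) = 0.580
P ⊗ (P ⊗ P) = max(0, 0.790 + 0.580 − 1) = max(0, 0.370) = 0.370
P ∨ (P ⊗ (P ⊗ P)) = max(0.790, 0.370) = 0.790
So the left factor is P ∨ (P ⊗ (P ⊗ P)) = 0.790.
Q ∨ P = max(0.770, 0.790) = 0.790
(Q ∨ P) ⊗ R = max(0, 0.790 + 0.902 − 1) = max(0, 0.692) = 0.692
So the right-hand bound is (Q ∨ P) ⊗ R = 0.692.
The residuum of the Łukasiewicz t-norm gives the supremum: min(1, 1 − 0.790 + 0.692).
1 − 0.790 + 0.692 = 0.902, so t = min(1, 0.902) = 0.902.
Check: 0.790 ⊗ 0.902 = max(0, 0.692) = 0.692 ≤ 0.692.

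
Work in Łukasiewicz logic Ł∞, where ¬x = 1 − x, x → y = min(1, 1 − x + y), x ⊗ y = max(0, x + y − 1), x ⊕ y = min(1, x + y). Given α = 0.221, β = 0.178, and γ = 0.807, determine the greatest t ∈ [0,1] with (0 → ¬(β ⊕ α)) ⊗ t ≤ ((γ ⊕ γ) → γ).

β ⊕ α = min(1, 0.178 + 0.221) = min(1, 0.399) = 0.399
¬(β ⊕ α) = 1 − 0.399 = 0.601
0 → ¬(β ⊕ α) = min(1, 1 − 0.000 + 0.601) = min(1, 1.601) = 1.000
So the left factor is 0 → ¬(β ⊕ α) = 1.000.
γ ⊕ γ = min(1, 0.807 + 0.807) = min(1, 1.614) = 1.000
(γ ⊕ γ) → γ = min(1, 1 − 1.000 + 0.807) = min(1, 0.807) = 0.807
So the right-hand bound is (γ ⊕ γ) → γ = 0.807.
The residuum of the Łukasiewicz t-norm gives the supremum: min(1, 1 − 1.000 + 0.807).
1 − 1.000 + 0.807 = 0.807, so t = min(1, 0.807) = 0.807.
Check: 1.000 ⊗ 0.807 = max(0, 0.807) = 0.807 ≤ 0.807.

0.807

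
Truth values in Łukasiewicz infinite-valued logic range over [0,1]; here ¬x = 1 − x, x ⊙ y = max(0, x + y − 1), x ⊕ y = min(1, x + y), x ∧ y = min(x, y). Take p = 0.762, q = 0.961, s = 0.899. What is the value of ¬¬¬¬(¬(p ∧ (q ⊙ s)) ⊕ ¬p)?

q ⊙ s = max(0, 0.961 + 0.899 − 1) = max(0, 0.860) = 0.860
p ∧ (q ⊙ s) = min(0.762, 0.860) = 0.762
¬(p ∧ (q ⊙ s)) = 1 − 0.762 = 0.238
¬p = 1 − 0.762 = 0.238
¬(p ∧ (q ⊙ s)) ⊕ ¬p = min(1, 0.238 + 0.238) = min(1, 0.476) = 0.476
¬(¬(p ∧ (q ⊙ s)) ⊕ ¬p) = 1 − 0.476 = 0.524
¬¬(¬(p ∧ (q ⊙ s)) ⊕ ¬p) = 1 − 0.524 = 0.476
¬¬¬(¬(p ∧ (q ⊙ s)) ⊕ ¬p) = 1 − 0.476 = 0.524
¬¬¬¬(¬(p ∧ (q ⊙ s)) ⊕ ¬p) = 1 − 0.524 = 0.476

0.476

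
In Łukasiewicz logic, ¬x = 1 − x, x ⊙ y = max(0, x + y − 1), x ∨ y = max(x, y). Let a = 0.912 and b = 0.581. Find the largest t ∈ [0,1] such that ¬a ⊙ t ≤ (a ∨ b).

1.000

¬a = 1 − 0.912 = 0.088
So the left factor is ¬a = 0.088.
a ∨ b = max(0.912, 0.581) = 0.912
So the right-hand bound is a ∨ b = 0.912.
The residuum of the Łukasiewicz t-norm gives the supremum: min(1, 1 − 0.088 + 0.912).
1 − 0.088 + 0.912 = 1.824, so t = min(1, 1.824) = 1.000.
Check: 0.088 ⊙ 1.000 = max(0, 0.088) = 0.088 ≤ 0.912.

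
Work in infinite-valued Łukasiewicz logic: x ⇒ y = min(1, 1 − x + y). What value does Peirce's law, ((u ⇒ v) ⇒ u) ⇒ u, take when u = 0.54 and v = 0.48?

u ⇒ v = min(1, 1 − 0.54 + 0.48) = min(1, 0.94) = 0.94
(u ⇒ v) ⇒ u = min(1, 1 − 0.94 + 0.54) = min(1, 0.60) = 0.60
((u ⇒ v) ⇒ u) ⇒ u = min(1, 1 − 0.60 + 0.54) = min(1, 0.94) = 0.94
(The value 0.94 < 1 shows this instance is not satisfied; not a Ł∞-tautology in general.)

0.94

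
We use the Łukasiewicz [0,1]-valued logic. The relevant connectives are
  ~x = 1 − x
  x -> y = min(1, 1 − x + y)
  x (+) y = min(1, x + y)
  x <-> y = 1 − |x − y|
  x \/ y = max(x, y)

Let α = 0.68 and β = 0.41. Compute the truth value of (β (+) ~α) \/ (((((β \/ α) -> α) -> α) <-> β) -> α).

0.95

~α = 1 − 0.68 = 0.32
β (+) ~α = min(1, 0.41 + 0.32) = min(1, 0.73) = 0.73
β \/ α = max(0.41, 0.68) = 0.68
(β \/ α) -> α = min(1, 1 − 0.68 + 0.68) = min(1, 1.00) = 1.00
((β \/ α) -> α) -> α = min(1, 1 − 1.00 + 0.68) = min(1, 0.68) = 0.68
(((β \/ α) -> α) -> α) <-> β = 1 − |0.68 − 0.41| = 1 − 0.27 = 0.73
((((β \/ α) -> α) -> α) <-> β) -> α = min(1, 1 − 0.73 + 0.68) = min(1, 0.95) = 0.95
(β (+) ~α) \/ (((((β \/ α) -> α) -> α) <-> β) -> α) = max(0.73, 0.95) = 0.95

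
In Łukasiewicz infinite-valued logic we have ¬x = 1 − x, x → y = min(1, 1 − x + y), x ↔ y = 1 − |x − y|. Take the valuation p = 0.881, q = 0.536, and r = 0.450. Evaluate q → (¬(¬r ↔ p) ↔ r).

¬r = 1 − 0.450 = 0.550
¬r ↔ p = 1 − |0.550 − 0.881| = 1 − 0.331 = 0.669
¬(¬r ↔ p) = 1 − 0.669 = 0.331
¬(¬r ↔ p) ↔ r = 1 − |0.331 − 0.450| = 1 − 0.119 = 0.881
q → (¬(¬r ↔ p) ↔ r) = min(1, 1 − 0.536 + 0.881) = min(1, 1.345) = 1.000

1.000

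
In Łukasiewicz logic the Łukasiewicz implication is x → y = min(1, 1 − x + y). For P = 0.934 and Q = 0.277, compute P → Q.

0.343

P → Q = min(1, 1 − 0.934 + 0.277) = min(1, 0.343) = 0.343
For comparison, the Gödel implication (1 if x ≤ y else y) would give 0.277.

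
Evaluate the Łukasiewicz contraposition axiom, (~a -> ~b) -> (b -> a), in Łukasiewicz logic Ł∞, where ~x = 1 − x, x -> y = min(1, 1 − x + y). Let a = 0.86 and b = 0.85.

1.00

~a = 1 − 0.86 = 0.14
~b = 1 − 0.85 = 0.15
~a -> ~b = min(1, 1 − 0.14 + 0.15) = min(1, 1.01) = 1.00
b -> a = min(1, 1 − 0.85 + 0.86) = min(1, 1.01) = 1.00
(~a -> ~b) -> (b -> a) = min(1, 1 − 1.00 + 1.00) = min(1, 1.00) = 1.00
(As expected: an axiom of Ł∞, always 1.)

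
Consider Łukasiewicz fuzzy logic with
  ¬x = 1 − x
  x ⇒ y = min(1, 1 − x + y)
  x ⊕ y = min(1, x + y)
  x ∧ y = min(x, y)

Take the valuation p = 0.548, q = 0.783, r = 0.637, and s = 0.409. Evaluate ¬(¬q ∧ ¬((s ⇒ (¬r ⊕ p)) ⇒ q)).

0.783

¬q = 1 − 0.783 = 0.217
¬r = 1 − 0.637 = 0.363
¬r ⊕ p = min(1, 0.363 + 0.548) = min(1, 0.911) = 0.911
s ⇒ (¬r ⊕ p) = min(1, 1 − 0.409 + 0.911) = min(1, 1.502) = 1.000
(s ⇒ (¬r ⊕ p)) ⇒ q = min(1, 1 − 1.000 + 0.783) = min(1, 0.783) = 0.783
¬((s ⇒ (¬r ⊕ p)) ⇒ q) = 1 − 0.783 = 0.217
¬q ∧ ¬((s ⇒ (¬r ⊕ p)) ⇒ q) = min(0.217, 0.217) = 0.217
¬(¬q ∧ ¬((s ⇒ (¬r ⊕ p)) ⇒ q)) = 1 − 0.217 = 0.783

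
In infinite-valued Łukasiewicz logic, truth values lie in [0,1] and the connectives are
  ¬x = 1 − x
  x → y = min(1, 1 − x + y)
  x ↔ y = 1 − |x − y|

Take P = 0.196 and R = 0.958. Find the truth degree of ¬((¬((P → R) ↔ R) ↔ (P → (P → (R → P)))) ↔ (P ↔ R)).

P → R = min(1, 1 − 0.196 + 0.958) = min(1, 1.762) = 1.000
(P → R) ↔ R = 1 − |1.000 − 0.958| = 1 − 0.042 = 0.958
¬((P → R) ↔ R) = 1 − 0.958 = 0.042
R → P = min(1, 1 − 0.958 + 0.196) = min(1, 0.238) = 0.238
P → (R → P) = min(1, 1 − 0.196 + 0.238) = min(1, 1.042) = 1.000
P → (P → (R → P)) = min(1, 1 − 0.196 + 1.000) = min(1, 1.804) = 1.000
¬((P → R) ↔ R) ↔ (P → (P → (R → P))) = 1 − |0.042 − 1.000| = 1 − 0.958 = 0.042
P ↔ R = 1 − |0.196 − 0.958| = 1 − 0.762 = 0.238
(¬((P → R) ↔ R) ↔ (P → (P → (R → P)))) ↔ (P ↔ R) = 1 − |0.042 − 0.238| = 1 − 0.196 = 0.804
¬((¬((P → R) ↔ R) ↔ (P → (P → (R → P)))) ↔ (P ↔ R)) = 1 − 0.804 = 0.196

0.196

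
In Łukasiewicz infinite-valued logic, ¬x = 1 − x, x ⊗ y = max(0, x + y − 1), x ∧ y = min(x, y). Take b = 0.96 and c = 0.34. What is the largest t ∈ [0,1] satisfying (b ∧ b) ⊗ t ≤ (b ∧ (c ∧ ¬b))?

0.08

b ∧ b = min(0.96, 0.96) = 0.96
So the left factor is b ∧ b = 0.96.
¬b = 1 − 0.96 = 0.04
c ∧ ¬b = min(0.34, 0.04) = 0.04
b ∧ (c ∧ ¬b) = min(0.96, 0.04) = 0.04
So the right-hand bound is b ∧ (c ∧ ¬b) = 0.04.
The residuum of the Łukasiewicz t-norm gives the supremum: min(1, 1 − 0.96 + 0.04).
1 − 0.96 + 0.04 = 0.08, so t = min(1, 0.08) = 0.08.
Check: 0.96 ⊗ 0.08 = max(0, 0.04) = 0.04 ≤ 0.04.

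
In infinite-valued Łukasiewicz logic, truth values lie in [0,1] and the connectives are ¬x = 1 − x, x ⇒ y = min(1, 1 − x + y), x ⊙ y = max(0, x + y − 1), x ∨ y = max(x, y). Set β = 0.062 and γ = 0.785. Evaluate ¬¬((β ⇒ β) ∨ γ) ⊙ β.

0.062

β ⇒ β = min(1, 1 − 0.062 + 0.062) = min(1, 1.000) = 1.000
(β ⇒ β) ∨ γ = max(1.000, 0.785) = 1.000
¬((β ⇒ β) ∨ γ) = 1 − 1.000 = 0.000
¬¬((β ⇒ β) ∨ γ) = 1 − 0.000 = 1.000
¬¬((β ⇒ β) ∨ γ) ⊙ β = max(0, 1.000 + 0.062 − 1) = max(0, 0.062) = 0.062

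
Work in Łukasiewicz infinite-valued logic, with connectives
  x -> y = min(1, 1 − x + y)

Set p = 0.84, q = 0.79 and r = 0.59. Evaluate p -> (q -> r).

q -> r = min(1, 1 − 0.79 + 0.59) = min(1, 0.80) = 0.80
p -> (q -> r) = min(1, 1 − 0.84 + 0.80) = min(1, 0.96) = 0.96

0.96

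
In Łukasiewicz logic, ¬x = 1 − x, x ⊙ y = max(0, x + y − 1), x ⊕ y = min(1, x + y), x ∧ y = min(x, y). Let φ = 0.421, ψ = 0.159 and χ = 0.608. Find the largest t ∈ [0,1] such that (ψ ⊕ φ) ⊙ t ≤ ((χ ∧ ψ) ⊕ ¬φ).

1.000

ψ ⊕ φ = min(1, 0.159 + 0.421) = min(1, 0.580) = 0.580
So the left factor is ψ ⊕ φ = 0.580.
χ ∧ ψ = min(0.608, 0.159) = 0.159
¬φ = 1 − 0.421 = 0.579
(χ ∧ ψ) ⊕ ¬φ = min(1, 0.159 + 0.579) = min(1, 0.738) = 0.738
So the right-hand bound is (χ ∧ ψ) ⊕ ¬φ = 0.738.
The residuum of the Łukasiewicz t-norm gives the supremum: min(1, 1 − 0.580 + 0.738).
1 − 0.580 + 0.738 = 1.158, so t = min(1, 1.158) = 1.000.
Check: 0.580 ⊙ 1.000 = max(0, 0.580) = 0.580 ≤ 0.738.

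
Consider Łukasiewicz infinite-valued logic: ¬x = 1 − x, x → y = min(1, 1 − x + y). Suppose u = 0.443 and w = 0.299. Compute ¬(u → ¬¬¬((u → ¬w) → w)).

¬w = 1 − 0.299 = 0.701
u → ¬w = min(1, 1 − 0.443 + 0.701) = min(1, 1.258) = 1.000
(u → ¬w) → w = min(1, 1 − 1.000 + 0.299) = min(1, 0.299) = 0.299
¬((u → ¬w) → w) = 1 − 0.299 = 0.701
¬¬((u → ¬w) → w) = 1 − 0.701 = 0.299
¬¬¬((u → ¬w) → w) = 1 − 0.299 = 0.701
u → ¬¬¬((u → ¬w) → w) = min(1, 1 − 0.443 + 0.701) = min(1, 1.258) = 1.000
¬(u → ¬¬¬((u → ¬w) → w)) = 1 − 1.000 = 0.000

0.000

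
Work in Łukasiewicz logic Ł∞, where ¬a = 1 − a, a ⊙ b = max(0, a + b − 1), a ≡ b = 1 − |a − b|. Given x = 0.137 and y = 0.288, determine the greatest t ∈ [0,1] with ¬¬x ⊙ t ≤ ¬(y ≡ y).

¬x = 1 − 0.137 = 0.863
¬¬x = 1 − 0.863 = 0.137
So the left factor is ¬¬x = 0.137.
y ≡ y = 1 − |0.288 − 0.288| = 1 − 0.000 = 1.000
¬(y ≡ y) = 1 − 1.000 = 0.000
So the right-hand bound is ¬(y ≡ y) = 0.000.
The residuum of the Łukasiewicz t-norm gives the supremum: min(1, 1 − 0.137 + 0.000).
1 − 0.137 + 0.000 = 0.863, so t = min(1, 0.863) = 0.863.
Check: 0.137 ⊙ 0.863 = max(0, 0.000) = 0.000 ≤ 0.000.

0.863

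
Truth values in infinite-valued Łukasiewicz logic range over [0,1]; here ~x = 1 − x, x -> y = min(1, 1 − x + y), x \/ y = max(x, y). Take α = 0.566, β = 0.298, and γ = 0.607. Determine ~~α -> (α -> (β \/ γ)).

~α = 1 − 0.566 = 0.434
~~α = 1 − 0.434 = 0.566
β \/ γ = max(0.298, 0.607) = 0.607
α -> (β \/ γ) = min(1, 1 − 0.566 + 0.607) = min(1, 1.041) = 1.000
~~α -> (α -> (β \/ γ)) = min(1, 1 − 0.566 + 1.000) = min(1, 1.434) = 1.000

1.000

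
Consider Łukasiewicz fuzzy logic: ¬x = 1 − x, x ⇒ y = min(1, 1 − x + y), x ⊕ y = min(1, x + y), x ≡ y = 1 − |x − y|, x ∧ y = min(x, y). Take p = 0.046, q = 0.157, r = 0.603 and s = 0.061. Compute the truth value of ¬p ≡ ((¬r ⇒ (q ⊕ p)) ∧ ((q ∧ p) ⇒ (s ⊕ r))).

¬p = 1 − 0.046 = 0.954
¬r = 1 − 0.603 = 0.397
q ⊕ p = min(1, 0.157 + 0.046) = min(1, 0.203) = 0.203
¬r ⇒ (q ⊕ p) = min(1, 1 − 0.397 + 0.203) = min(1, 0.806) = 0.806
q ∧ p = min(0.157, 0.046) = 0.046
s ⊕ r = min(1, 0.061 + 0.603) = min(1, 0.664) = 0.664
(q ∧ p) ⇒ (s ⊕ r) = min(1, 1 − 0.046 + 0.664) = min(1, 1.618) = 1.000
(¬r ⇒ (q ⊕ p)) ∧ ((q ∧ p) ⇒ (s ⊕ r)) = min(0.806, 1.000) = 0.806
¬p ≡ ((¬r ⇒ (q ⊕ p)) ∧ ((q ∧ p) ⇒ (s ⊕ r))) = 1 − |0.954 − 0.806| = 1 − 0.148 = 0.852

0.852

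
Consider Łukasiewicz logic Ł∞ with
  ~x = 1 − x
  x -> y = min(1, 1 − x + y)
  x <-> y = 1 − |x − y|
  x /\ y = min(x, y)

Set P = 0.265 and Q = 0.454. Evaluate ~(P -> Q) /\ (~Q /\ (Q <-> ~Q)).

0.000

P -> Q = min(1, 1 − 0.265 + 0.454) = min(1, 1.189) = 1.000
~(P -> Q) = 1 − 1.000 = 0.000
~Q = 1 − 0.454 = 0.546
Q <-> ~Q = 1 − |0.454 − 0.546| = 1 − 0.092 = 0.908
~Q /\ (Q <-> ~Q) = min(0.546, 0.908) = 0.546
~(P -> Q) /\ (~Q /\ (Q <-> ~Q)) = min(0.000, 0.546) = 0.000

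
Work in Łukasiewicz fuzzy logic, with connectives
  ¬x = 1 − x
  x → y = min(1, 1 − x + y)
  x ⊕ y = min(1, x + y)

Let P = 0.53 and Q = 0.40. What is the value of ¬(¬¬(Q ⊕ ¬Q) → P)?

0.47

¬Q = 1 − 0.40 = 0.60
Q ⊕ ¬Q = min(1, 0.40 + 0.60) = min(1, 1.00) = 1.00
¬(Q ⊕ ¬Q) = 1 − 1.00 = 0.00
¬¬(Q ⊕ ¬Q) = 1 − 0.00 = 1.00
¬¬(Q ⊕ ¬Q) → P = min(1, 1 − 1.00 + 0.53) = min(1, 0.53) = 0.53
¬(¬¬(Q ⊕ ¬Q) → P) = 1 − 0.53 = 0.47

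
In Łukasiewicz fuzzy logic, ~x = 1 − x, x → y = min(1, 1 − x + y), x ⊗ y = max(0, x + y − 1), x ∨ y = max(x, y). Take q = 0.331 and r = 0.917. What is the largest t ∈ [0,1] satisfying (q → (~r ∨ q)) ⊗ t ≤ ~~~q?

0.669

~r = 1 − 0.917 = 0.083
~r ∨ q = max(0.083, 0.331) = 0.331
q → (~r ∨ q) = min(1, 1 − 0.331 + 0.331) = min(1, 1.000) = 1.000
So the left factor is q → (~r ∨ q) = 1.000.
~q = 1 − 0.331 = 0.669
~~q = 1 − 0.669 = 0.331
~~~q = 1 − 0.331 = 0.669
So the right-hand bound is ~~~q = 0.669.
The residuum of the Łukasiewicz t-norm gives the supremum: min(1, 1 − 1.000 + 0.669).
1 − 1.000 + 0.669 = 0.669, so t = min(1, 0.669) = 0.669.
Check: 1.000 ⊗ 0.669 = max(0, 0.669) = 0.669 ≤ 0.669.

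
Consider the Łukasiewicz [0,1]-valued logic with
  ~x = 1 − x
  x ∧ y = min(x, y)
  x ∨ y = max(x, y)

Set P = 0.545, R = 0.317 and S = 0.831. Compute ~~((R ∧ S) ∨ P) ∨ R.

R ∧ S = min(0.317, 0.831) = 0.317
(R ∧ S) ∨ P = max(0.317, 0.545) = 0.545
~((R ∧ S) ∨ P) = 1 − 0.545 = 0.455
~~((R ∧ S) ∨ P) = 1 − 0.455 = 0.545
~~((R ∧ S) ∨ P) ∨ R = max(0.545, 0.317) = 0.545

0.545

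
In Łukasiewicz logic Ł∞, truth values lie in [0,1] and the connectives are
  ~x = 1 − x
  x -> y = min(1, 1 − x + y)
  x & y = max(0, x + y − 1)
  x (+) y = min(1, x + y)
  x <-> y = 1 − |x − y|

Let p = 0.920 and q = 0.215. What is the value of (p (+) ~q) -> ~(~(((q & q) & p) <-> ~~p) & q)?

~q = 1 − 0.215 = 0.785
p (+) ~q = min(1, 0.920 + 0.785) = min(1, 1.705) = 1.000
q & q = max(0, 0.215 + 0.215 − 1) = max(0, -0.570) = 0.000
(q & q) & p = max(0, 0.000 + 0.920 − 1) = max(0, -0.080) = 0.000
~p = 1 − 0.920 = 0.080
~~p = 1 − 0.080 = 0.920
((q & q) & p) <-> ~~p = 1 − |0.000 − 0.920| = 1 − 0.920 = 0.080
~(((q & q) & p) <-> ~~p) = 1 − 0.080 = 0.920
~(((q & q) & p) <-> ~~p) & q = max(0, 0.920 + 0.215 − 1) = max(0, 0.135) = 0.135
~(~(((q & q) & p) <-> ~~p) & q) = 1 − 0.135 = 0.865
(p (+) ~q) -> ~(~(((q & q) & p) <-> ~~p) & q) = min(1, 1 − 1.000 + 0.865) = min(1, 0.865) = 0.865

0.865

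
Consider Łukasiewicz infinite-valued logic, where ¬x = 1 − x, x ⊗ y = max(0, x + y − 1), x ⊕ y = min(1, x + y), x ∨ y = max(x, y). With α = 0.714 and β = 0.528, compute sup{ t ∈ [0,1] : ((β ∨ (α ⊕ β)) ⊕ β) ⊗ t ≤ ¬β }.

α ⊕ β = min(1, 0.714 + 0.528) = min(1, 1.242) = 1.000
β ∨ (α ⊕ β) = max(0.528, 1.000) = 1.000
(β ∨ (α ⊕ β)) ⊕ β = min(1, 1.000 + 0.528) = min(1, 1.528) = 1.000
So the left factor is (β ∨ (α ⊕ β)) ⊕ β = 1.000.
¬β = 1 − 0.528 = 0.472
So the right-hand bound is ¬β = 0.472.
The residuum of the Łukasiewicz t-norm gives the supremum: min(1, 1 − 1.000 + 0.472).
1 − 1.000 + 0.472 = 0.472, so t = min(1, 0.472) = 0.472.
Check: 1.000 ⊗ 0.472 = max(0, 0.472) = 0.472 ≤ 0.472.

0.472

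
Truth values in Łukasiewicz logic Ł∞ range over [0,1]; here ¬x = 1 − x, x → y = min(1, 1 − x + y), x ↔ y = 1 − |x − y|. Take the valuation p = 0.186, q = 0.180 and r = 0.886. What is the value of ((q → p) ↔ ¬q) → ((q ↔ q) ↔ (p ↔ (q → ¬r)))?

q → p = min(1, 1 − 0.180 + 0.186) = min(1, 1.006) = 1.000
¬q = 1 − 0.180 = 0.820
(q → p) ↔ ¬q = 1 − |1.000 − 0.820| = 1 − 0.180 = 0.820
q ↔ q = 1 − |0.180 − 0.180| = 1 − 0.000 = 1.000
¬r = 1 − 0.886 = 0.114
q → ¬r = min(1, 1 − 0.180 + 0.114) = min(1, 0.934) = 0.934
p ↔ (q → ¬r) = 1 − |0.186 − 0.934| = 1 − 0.748 = 0.252
(q ↔ q) ↔ (p ↔ (q → ¬r)) = 1 − |1.000 − 0.252| = 1 − 0.748 = 0.252
((q → p) ↔ ¬q) → ((q ↔ q) ↔ (p ↔ (q → ¬r))) = min(1, 1 − 0.820 + 0.252) = min(1, 0.432) = 0.432

0.432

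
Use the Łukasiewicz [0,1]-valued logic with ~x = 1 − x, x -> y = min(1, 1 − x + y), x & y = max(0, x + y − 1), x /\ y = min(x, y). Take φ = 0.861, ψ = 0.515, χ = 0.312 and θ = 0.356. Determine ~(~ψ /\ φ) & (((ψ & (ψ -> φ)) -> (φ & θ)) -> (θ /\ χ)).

0.125

~ψ = 1 − 0.515 = 0.485
~ψ /\ φ = min(0.485, 0.861) = 0.485
~(~ψ /\ φ) = 1 − 0.485 = 0.515
ψ -> φ = min(1, 1 − 0.515 + 0.861) = min(1, 1.346) = 1.000
ψ & (ψ -> φ) = max(0, 0.515 + 1.000 − 1) = max(0, 0.515) = 0.515
φ & θ = max(0, 0.861 + 0.356 − 1) = max(0, 0.217) = 0.217
(ψ & (ψ -> φ)) -> (φ & θ) = min(1, 1 − 0.515 + 0.217) = min(1, 0.702) = 0.702
θ /\ χ = min(0.356, 0.312) = 0.312
((ψ & (ψ -> φ)) -> (φ & θ)) -> (θ /\ χ) = min(1, 1 − 0.702 + 0.312) = min(1, 0.610) = 0.610
~(~ψ /\ φ) & (((ψ & (ψ -> φ)) -> (φ & θ)) -> (θ /\ χ)) = max(0, 0.515 + 0.610 − 1) = max(0, 0.125) = 0.125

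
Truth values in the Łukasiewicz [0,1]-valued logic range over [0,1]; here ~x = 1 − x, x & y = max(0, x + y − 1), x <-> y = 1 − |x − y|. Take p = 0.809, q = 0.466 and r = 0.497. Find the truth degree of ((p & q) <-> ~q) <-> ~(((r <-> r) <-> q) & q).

0.741

p & q = max(0, 0.809 + 0.466 − 1) = max(0, 0.275) = 0.275
~q = 1 − 0.466 = 0.534
(p & q) <-> ~q = 1 − |0.275 − 0.534| = 1 − 0.259 = 0.741
r <-> r = 1 − |0.497 − 0.497| = 1 − 0.000 = 1.000
(r <-> r) <-> q = 1 − |1.000 − 0.466| = 1 − 0.534 = 0.466
((r <-> r) <-> q) & q = max(0, 0.466 + 0.466 − 1) = max(0, -0.068) = 0.000
~(((r <-> r) <-> q) & q) = 1 − 0.000 = 1.000
((p & q) <-> ~q) <-> ~(((r <-> r) <-> q) & q) = 1 − |0.741 − 1.000| = 1 − 0.259 = 0.741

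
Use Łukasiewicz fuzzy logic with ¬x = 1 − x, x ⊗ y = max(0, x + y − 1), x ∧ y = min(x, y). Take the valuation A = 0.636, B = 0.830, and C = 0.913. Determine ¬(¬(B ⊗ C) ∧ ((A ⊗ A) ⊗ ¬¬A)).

1.000

B ⊗ C = max(0, 0.830 + 0.913 − 1) = max(0, 0.743) = 0.743
¬(B ⊗ C) = 1 − 0.743 = 0.257
A ⊗ A = max(0, 0.636 + 0.636 − 1) = max(0, 0.272) = 0.272
¬A = 1 − 0.636 = 0.364
¬¬A = 1 − 0.364 = 0.636
(A ⊗ A) ⊗ ¬¬A = max(0, 0.272 + 0.636 − 1) = max(0, -0.092) = 0.000
¬(B ⊗ C) ∧ ((A ⊗ A) ⊗ ¬¬A) = min(0.257, 0.000) = 0.000
¬(¬(B ⊗ C) ∧ ((A ⊗ A) ⊗ ¬¬A)) = 1 − 0.000 = 1.000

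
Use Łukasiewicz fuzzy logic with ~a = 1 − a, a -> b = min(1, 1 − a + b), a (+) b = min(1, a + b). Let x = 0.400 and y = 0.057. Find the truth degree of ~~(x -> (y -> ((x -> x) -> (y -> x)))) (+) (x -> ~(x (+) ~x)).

x -> x = min(1, 1 − 0.400 + 0.400) = min(1, 1.000) = 1.000
y -> x = min(1, 1 − 0.057 + 0.400) = min(1, 1.343) = 1.000
(x -> x) -> (y -> x) = min(1, 1 − 1.000 + 1.000) = min(1, 1.000) = 1.000
y -> ((x -> x) -> (y -> x)) = min(1, 1 − 0.057 + 1.000) = min(1, 1.943) = 1.000
x -> (y -> ((x -> x) -> (y -> x))) = min(1, 1 − 0.400 + 1.000) = min(1, 1.600) = 1.000
~(x -> (y -> ((x -> x) -> (y -> x)))) = 1 − 1.000 = 0.000
~~(x -> (y -> ((x -> x) -> (y -> x)))) = 1 − 0.000 = 1.000
~x = 1 − 0.400 = 0.600
x (+) ~x = min(1, 0.400 + 0.600) = min(1, 1.000) = 1.000
~(x (+) ~x) = 1 − 1.000 = 0.000
x -> ~(x (+) ~x) = min(1, 1 − 0.400 + 0.000) = min(1, 0.600) = 0.600
~~(x -> (y -> ((x -> x) -> (y -> x)))) (+) (x -> ~(x (+) ~x)) = min(1, 1.000 + 0.600) = min(1, 1.600) = 1.000

1.000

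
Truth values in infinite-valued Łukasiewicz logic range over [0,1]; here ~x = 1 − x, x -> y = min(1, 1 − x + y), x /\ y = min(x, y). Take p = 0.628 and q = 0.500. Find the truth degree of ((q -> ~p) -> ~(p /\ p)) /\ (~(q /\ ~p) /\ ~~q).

~p = 1 − 0.628 = 0.372
q -> ~p = min(1, 1 − 0.500 + 0.372) = min(1, 0.872) = 0.872
p /\ p = min(0.628, 0.628) = 0.628
~(p /\ p) = 1 − 0.628 = 0.372
(q -> ~p) -> ~(p /\ p) = min(1, 1 − 0.872 + 0.372) = min(1, 0.500) = 0.500
q /\ ~p = min(0.500, 0.372) = 0.372
~(q /\ ~p) = 1 − 0.372 = 0.628
~q = 1 − 0.500 = 0.500
~~q = 1 − 0.500 = 0.500
~(q /\ ~p) /\ ~~q = min(0.628, 0.500) = 0.500
((q -> ~p) -> ~(p /\ p)) /\ (~(q /\ ~p) /\ ~~q) = min(0.500, 0.500) = 0.500

0.500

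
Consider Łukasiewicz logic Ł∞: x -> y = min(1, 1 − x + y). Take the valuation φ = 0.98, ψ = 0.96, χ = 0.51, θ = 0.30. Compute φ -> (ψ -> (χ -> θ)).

χ -> θ = min(1, 1 − 0.51 + 0.30) = min(1, 0.79) = 0.79
ψ -> (χ -> θ) = min(1, 1 − 0.96 + 0.79) = min(1, 0.83) = 0.83
φ -> (ψ -> (χ -> θ)) = min(1, 1 − 0.98 + 0.83) = min(1, 0.85) = 0.85

0.85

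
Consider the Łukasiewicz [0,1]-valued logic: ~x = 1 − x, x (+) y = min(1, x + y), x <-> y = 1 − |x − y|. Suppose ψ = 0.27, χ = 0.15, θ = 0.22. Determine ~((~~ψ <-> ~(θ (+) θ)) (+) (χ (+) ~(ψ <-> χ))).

0.02

~ψ = 1 − 0.27 = 0.73
~~ψ = 1 − 0.73 = 0.27
θ (+) θ = min(1, 0.22 + 0.22) = min(1, 0.44) = 0.44
~(θ (+) θ) = 1 − 0.44 = 0.56
~~ψ <-> ~(θ (+) θ) = 1 − |0.27 − 0.56| = 1 − 0.29 = 0.71
ψ <-> χ = 1 − |0.27 − 0.15| = 1 − 0.12 = 0.88
~(ψ <-> χ) = 1 − 0.88 = 0.12
χ (+) ~(ψ <-> χ) = min(1, 0.15 + 0.12) = min(1, 0.27) = 0.27
(~~ψ <-> ~(θ (+) θ)) (+) (χ (+) ~(ψ <-> χ)) = min(1, 0.71 + 0.27) = min(1, 0.98) = 0.98
~((~~ψ <-> ~(θ (+) θ)) (+) (χ (+) ~(ψ <-> χ))) = 1 − 0.98 = 0.02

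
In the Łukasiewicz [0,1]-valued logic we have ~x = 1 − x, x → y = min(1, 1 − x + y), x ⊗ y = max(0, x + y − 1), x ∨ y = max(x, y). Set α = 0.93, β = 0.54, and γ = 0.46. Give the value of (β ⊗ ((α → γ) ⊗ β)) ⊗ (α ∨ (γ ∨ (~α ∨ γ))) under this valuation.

α → γ = min(1, 1 − 0.93 + 0.46) = min(1, 0.53) = 0.53
(α → γ) ⊗ β = max(0, 0.53 + 0.54 − 1) = max(0, 0.07) = 0.07
β ⊗ ((α → γ) ⊗ β) = max(0, 0.54 + 0.07 − 1) = max(0, -0.39) = 0.00
~α = 1 − 0.93 = 0.07
~α ∨ γ = max(0.07, 0.46) = 0.46
γ ∨ (~α ∨ γ) = max(0.46, 0.46) = 0.46
α ∨ (γ ∨ (~α ∨ γ)) = max(0.93, 0.46) = 0.93
(β ⊗ ((α → γ) ⊗ β)) ⊗ (α ∨ (γ ∨ (~α ∨ γ))) = max(0, 0.00 + 0.93 − 1) = max(0, -0.07) = 0.00

0.00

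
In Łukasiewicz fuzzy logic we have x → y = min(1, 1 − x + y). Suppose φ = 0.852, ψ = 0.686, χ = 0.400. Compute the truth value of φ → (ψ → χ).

0.862

ψ → χ = min(1, 1 − 0.686 + 0.400) = min(1, 0.714) = 0.714
φ → (ψ → χ) = min(1, 1 − 0.852 + 0.714) = min(1, 0.862) = 0.862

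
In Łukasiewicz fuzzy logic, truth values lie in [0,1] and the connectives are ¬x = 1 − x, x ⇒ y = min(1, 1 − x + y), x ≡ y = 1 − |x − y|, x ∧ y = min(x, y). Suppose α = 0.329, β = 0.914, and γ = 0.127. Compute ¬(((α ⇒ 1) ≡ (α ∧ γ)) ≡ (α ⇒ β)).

0.873

α ⇒ 1 = min(1, 1 − 0.329 + 1.000) = min(1, 1.671) = 1.000
α ∧ γ = min(0.329, 0.127) = 0.127
(α ⇒ 1) ≡ (α ∧ γ) = 1 − |1.000 − 0.127| = 1 − 0.873 = 0.127
α ⇒ β = min(1, 1 − 0.329 + 0.914) = min(1, 1.585) = 1.000
((α ⇒ 1) ≡ (α ∧ γ)) ≡ (α ⇒ β) = 1 − |0.127 − 1.000| = 1 − 0.873 = 0.127
¬(((α ⇒ 1) ≡ (α ∧ γ)) ≡ (α ⇒ β)) = 1 − 0.127 = 0.873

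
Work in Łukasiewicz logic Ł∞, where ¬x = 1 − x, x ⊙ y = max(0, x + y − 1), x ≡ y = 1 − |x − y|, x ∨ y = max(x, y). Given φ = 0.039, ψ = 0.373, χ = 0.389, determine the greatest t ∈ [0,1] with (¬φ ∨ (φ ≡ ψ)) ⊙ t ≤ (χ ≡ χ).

¬φ = 1 − 0.039 = 0.961
φ ≡ ψ = 1 − |0.039 − 0.373| = 1 − 0.334 = 0.666
¬φ ∨ (φ ≡ ψ) = max(0.961, 0.666) = 0.961
So the left factor is ¬φ ∨ (φ ≡ ψ) = 0.961.
χ ≡ χ = 1 − |0.389 − 0.389| = 1 − 0.000 = 1.000
So the right-hand bound is χ ≡ χ = 1.000.
The residuum of the Łukasiewicz t-norm gives the supremum: min(1, 1 − 0.961 + 1.000).
1 − 0.961 + 1.000 = 1.039, so t = min(1, 1.039) = 1.000.
Check: 0.961 ⊙ 1.000 = max(0, 0.961) = 0.961 ≤ 1.000.

1.000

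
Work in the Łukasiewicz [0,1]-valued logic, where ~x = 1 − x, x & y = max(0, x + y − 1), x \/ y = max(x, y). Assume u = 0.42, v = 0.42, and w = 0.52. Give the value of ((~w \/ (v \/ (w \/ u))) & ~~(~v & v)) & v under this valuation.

~w = 1 − 0.52 = 0.48
w \/ u = max(0.52, 0.42) = 0.52
v \/ (w \/ u) = max(0.42, 0.52) = 0.52
~w \/ (v \/ (w \/ u)) = max(0.48, 0.52) = 0.52
~v = 1 − 0.42 = 0.58
~v & v = max(0, 0.58 + 0.42 − 1) = max(0, 0.00) = 0.00
~(~v & v) = 1 − 0.00 = 1.00
~~(~v & v) = 1 − 1.00 = 0.00
(~w \/ (v \/ (w \/ u))) & ~~(~v & v) = max(0, 0.52 + 0.00 − 1) = max(0, -0.48) = 0.00
((~w \/ (v \/ (w \/ u))) & ~~(~v & v)) & v = max(0, 0.00 + 0.42 − 1) = max(0, -0.58) = 0.00

0.00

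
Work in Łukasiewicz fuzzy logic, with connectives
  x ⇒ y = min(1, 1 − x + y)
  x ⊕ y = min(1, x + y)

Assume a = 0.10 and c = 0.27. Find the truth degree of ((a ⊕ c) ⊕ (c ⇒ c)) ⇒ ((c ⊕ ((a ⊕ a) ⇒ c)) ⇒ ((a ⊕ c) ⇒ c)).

a ⊕ c = min(1, 0.10 + 0.27) = min(1, 0.37) = 0.37
c ⇒ c = min(1, 1 − 0.27 + 0.27) = min(1, 1.00) = 1.00
(a ⊕ c) ⊕ (c ⇒ c) = min(1, 0.37 + 1.00) = min(1, 1.37) = 1.00
a ⊕ a = min(1, 0.10 + 0.10) = min(1, 0.20) = 0.20
(a ⊕ a) ⇒ c = min(1, 1 − 0.20 + 0.27) = min(1, 1.07) = 1.00
c ⊕ ((a ⊕ a) ⇒ c) = min(1, 0.27 + 1.00) = min(1, 1.27) = 1.00
(a ⊕ c) ⇒ c = min(1, 1 − 0.37 + 0.27) = min(1, 0.90) = 0.90
(c ⊕ ((a ⊕ a) ⇒ c)) ⇒ ((a ⊕ c) ⇒ c) = min(1, 1 − 1.00 + 0.90) = min(1, 0.90) = 0.90
((a ⊕ c) ⊕ (c ⇒ c)) ⇒ ((c ⊕ ((a ⊕ a) ⇒ c)) ⇒ ((a ⊕ c) ⇒ c)) = min(1, 1 − 1.00 + 0.90) = min(1, 0.90) = 0.90

0.90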